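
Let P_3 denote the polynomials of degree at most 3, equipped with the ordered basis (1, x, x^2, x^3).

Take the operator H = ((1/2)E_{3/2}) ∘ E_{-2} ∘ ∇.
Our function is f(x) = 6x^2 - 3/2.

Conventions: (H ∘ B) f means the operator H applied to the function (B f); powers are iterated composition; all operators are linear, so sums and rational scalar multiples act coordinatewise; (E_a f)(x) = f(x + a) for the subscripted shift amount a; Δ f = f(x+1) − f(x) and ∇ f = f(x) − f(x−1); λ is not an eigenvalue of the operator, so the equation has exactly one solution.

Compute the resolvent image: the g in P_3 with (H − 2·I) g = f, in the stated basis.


write g with unknown coordinates in the stated basis and equate coefficients in (H − 2·I) g = f
solving from the highest basis element down gives g = -3x^2 - (3/2)x + 15/8
check: H g = -3x + 9/4
so H g − 2·g = 6x^2 - 3/2 = f ✓

g(x) = -3x^2 - (3/2)x + 15/8


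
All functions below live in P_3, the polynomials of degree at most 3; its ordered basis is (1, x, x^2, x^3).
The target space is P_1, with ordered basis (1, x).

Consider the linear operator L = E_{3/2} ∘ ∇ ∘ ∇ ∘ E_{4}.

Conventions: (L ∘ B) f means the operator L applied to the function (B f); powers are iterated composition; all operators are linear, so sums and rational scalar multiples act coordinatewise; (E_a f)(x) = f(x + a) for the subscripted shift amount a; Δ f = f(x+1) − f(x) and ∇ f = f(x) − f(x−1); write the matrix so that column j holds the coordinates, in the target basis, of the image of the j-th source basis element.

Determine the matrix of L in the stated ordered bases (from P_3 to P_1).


image of 1: 0
image of x: 0
image of x^2: 2
image of x^3: 6x + 27
each image's coordinates form column j of the matrix

the matrix is [[0, 0, 2, 27]; [0, 0, 0, 6]] (rows listed top to bottom)


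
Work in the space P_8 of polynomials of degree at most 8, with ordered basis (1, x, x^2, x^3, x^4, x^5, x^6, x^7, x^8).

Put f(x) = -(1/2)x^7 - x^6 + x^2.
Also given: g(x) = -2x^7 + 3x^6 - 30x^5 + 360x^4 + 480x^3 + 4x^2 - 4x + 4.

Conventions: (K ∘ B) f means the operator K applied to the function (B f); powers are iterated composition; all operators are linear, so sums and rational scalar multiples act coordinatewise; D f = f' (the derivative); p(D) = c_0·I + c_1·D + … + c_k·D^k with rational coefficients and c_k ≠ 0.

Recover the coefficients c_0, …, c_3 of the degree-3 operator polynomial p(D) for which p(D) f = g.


D^0 f = -(1/2)x^7 - x^6 + x^2
D^1 f = -(7/2)x^6 - 6x^5 + 2x
D^2 f = -21x^5 - 30x^4 + 2
D^3 f = -105x^4 - 120x^3
matching coefficients of g against c_0 f + c_1 Df + … from the top degree down determines the c_i
solution: c_0 = 4, c_1 = -2, c_2 = 2, c_3 = -4

c_0 = 4, c_1 = -2, c_2 = 2, c_3 = -4


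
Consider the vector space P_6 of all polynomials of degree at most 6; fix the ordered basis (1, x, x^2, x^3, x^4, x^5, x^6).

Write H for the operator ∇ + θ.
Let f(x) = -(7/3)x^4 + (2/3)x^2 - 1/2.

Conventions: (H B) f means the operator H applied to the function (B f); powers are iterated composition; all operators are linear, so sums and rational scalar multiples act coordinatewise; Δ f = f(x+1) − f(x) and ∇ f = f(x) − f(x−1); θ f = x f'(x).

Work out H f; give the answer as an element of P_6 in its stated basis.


∇ f = -(28/3)x^3 + 14x^2 - 8x + 5/3
θ f = -(28/3)x^4 + (4/3)x^2
(∇ + θ) f = -(28/3)x^4 - (28/3)x^3 + (46/3)x^2 - 8x + 5/3

the result is g(x) = -(28/3)x^4 - (28/3)x^3 + (46/3)x^2 - 8x + 5/3


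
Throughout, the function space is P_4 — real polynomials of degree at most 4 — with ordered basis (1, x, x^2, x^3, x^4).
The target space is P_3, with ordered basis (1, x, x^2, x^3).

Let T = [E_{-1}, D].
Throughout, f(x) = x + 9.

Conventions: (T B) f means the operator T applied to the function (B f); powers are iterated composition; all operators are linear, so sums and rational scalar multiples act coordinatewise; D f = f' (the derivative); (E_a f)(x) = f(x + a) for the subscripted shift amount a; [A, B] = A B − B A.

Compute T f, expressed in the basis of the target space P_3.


the result is g(x) = 0

D f = 1
E_{-1} D f = 1
E_{-1} f = x + 8
D E_{-1} f = 1
[E_{-1}, D] f = 0


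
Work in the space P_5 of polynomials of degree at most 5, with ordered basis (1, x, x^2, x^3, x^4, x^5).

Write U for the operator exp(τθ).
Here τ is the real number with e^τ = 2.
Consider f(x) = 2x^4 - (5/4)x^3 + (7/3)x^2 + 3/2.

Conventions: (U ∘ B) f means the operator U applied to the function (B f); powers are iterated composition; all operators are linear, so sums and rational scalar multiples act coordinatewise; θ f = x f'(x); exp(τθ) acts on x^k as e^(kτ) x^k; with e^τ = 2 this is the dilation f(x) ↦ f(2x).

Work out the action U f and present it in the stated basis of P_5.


exp(τθ) x^k = e^(kτ) x^k; with e^τ = 2 this sends x^k to 2^k x^k
x^2 ↦ 4 x^2
x^3 ↦ 8 x^3
x^4 ↦ 16 x^4
applying this coordinatewise to f: exp(τθ) f = 32x^4 - 10x^3 + (28/3)x^2 + 3/2

the image equals g(x) = 32x^4 - 10x^3 + (28/3)x^2 + 3/2


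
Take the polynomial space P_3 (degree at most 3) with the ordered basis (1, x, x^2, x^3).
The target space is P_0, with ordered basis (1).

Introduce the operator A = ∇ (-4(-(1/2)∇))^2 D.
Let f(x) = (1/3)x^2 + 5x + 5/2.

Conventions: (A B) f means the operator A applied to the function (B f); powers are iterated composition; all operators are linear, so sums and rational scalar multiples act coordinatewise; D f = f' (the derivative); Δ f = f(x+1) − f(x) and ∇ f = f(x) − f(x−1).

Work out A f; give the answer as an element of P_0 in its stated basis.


g(x) = 0

D f = (2/3)x + 5
∇ D f = 2/3
(-(1/2)∇) D f = -1/3
(-4(-(1/2)∇)) D f = 4/3
∇ (-4(-(1/2)∇)) D f = 0
(-(1/2)∇) (-4(-(1/2)∇)) D f = 0
(-4(-(1/2)∇)) (-4(-(1/2)∇)) D f = 0
∇ (-4(-(1/2)∇))^2 D f = 0


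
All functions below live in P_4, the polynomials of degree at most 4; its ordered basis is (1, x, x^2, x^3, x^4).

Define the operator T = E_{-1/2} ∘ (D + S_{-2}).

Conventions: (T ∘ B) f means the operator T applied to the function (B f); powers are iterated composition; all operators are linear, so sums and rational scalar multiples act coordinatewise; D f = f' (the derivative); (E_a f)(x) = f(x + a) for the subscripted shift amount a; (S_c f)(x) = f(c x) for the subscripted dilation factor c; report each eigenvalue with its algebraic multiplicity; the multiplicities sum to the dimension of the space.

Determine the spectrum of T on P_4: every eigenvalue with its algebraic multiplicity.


λ = -8 (multiplicity 1), λ = -2 (multiplicity 1), λ = 1 (multiplicity 1), λ = 4 (multiplicity 1), λ = 16 (multiplicity 1)

image of 1: 1
image of x: -2x + 2
image of x^2: 4x^2 - 2x
image of x^3: -8x^3 + 15x^2 - 9x + 7/4
image of x^4: 16x^4 - 28x^3 + 18x^2 - 5x + 1/2
the matrix is upper triangular; its diagonal is (1, -2, 4, -8, 16)
for a triangular matrix the eigenvalues are the diagonal entries, with algebraic multiplicity their repetition count


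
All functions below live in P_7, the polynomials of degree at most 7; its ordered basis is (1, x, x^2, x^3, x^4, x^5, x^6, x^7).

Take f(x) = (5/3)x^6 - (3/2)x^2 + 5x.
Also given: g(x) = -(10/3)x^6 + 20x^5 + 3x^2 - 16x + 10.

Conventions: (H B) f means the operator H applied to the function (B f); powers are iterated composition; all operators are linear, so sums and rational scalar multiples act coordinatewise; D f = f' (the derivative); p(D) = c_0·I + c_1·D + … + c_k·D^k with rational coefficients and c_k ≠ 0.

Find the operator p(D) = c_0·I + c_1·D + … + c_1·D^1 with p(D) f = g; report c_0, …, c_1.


p(D) = -2·I + 2·D, i.e. c_0 = -2, c_1 = 2

D^0 f = (5/3)x^6 - (3/2)x^2 + 5x
D^1 f = 10x^5 - 3x + 5
matching coefficients of g against c_0 f + c_1 Df + … from the top degree down determines the c_i
solution: c_0 = -2, c_1 = 2


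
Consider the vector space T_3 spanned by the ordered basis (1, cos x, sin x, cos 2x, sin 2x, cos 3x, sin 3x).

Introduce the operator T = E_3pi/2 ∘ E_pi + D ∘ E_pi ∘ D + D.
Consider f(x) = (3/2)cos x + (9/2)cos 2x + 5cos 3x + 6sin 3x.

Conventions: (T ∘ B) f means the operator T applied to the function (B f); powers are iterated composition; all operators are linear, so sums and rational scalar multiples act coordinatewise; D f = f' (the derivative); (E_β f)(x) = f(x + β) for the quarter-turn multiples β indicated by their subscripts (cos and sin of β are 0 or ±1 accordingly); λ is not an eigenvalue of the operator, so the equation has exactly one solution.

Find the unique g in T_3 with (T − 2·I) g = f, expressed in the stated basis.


g(x) = -(3/10)cos x + (3/5)sin x - (63/106)cos 2x + (9/53)sin 2x + (23/53)cos 3x + (52/53)sin 3x

write g with unknown coordinates in the stated basis and equate coefficients in (T − 2·I) g = f
solving from the highest basis element down gives g = -(3/10)cos x + (3/5)sin x - (63/106)cos 2x + (9/53)sin 2x + (23/53)cos 3x + (52/53)sin 3x
check: T g = (9/10)cos x + (6/5)sin x + (351/106)cos 2x + (18/53)sin 2x + (311/53)cos 3x + (422/53)sin 3x
so T g − 2·g = (3/2)cos x + (9/2)cos 2x + 5cos 3x + 6sin 3x = f ✓


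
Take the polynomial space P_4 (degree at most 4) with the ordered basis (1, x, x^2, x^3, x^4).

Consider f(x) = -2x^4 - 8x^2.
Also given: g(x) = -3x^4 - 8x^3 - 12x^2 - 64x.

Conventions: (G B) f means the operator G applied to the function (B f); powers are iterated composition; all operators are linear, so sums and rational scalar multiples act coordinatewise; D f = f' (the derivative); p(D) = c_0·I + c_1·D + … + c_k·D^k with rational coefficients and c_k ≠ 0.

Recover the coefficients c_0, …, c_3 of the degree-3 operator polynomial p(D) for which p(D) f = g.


D^0 f = -2x^4 - 8x^2
D^1 f = -8x^3 - 16x
D^2 f = -24x^2 - 16
D^3 f = -48x
matching coefficients of g against c_0 f + c_1 Df + … from the top degree down determines the c_i
solution: c_0 = 3/2, c_1 = 1, c_2 = 0, c_3 = 1

p(D) = (3/2)·I + D + D^3, i.e. c_0 = 3/2, c_1 = 1, c_2 = 0, c_3 = 1


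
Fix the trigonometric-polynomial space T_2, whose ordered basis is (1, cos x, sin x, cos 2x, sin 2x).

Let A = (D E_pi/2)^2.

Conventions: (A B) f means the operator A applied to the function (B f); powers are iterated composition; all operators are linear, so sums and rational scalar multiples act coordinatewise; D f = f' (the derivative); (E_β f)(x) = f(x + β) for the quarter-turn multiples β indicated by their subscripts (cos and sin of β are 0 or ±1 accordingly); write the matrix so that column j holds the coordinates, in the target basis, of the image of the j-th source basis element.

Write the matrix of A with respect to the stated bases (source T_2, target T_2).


the matrix is [[0, 0, 0, 0, 0]; [0, 1, 0, 0, 0]; [0, 0, 1, 0, 0]; [0, 0, 0, -4, 0]; [0, 0, 0, 0, -4]] (rows listed top to bottom)

image of 1: 0
image of cos x: cos x
image of sin x: sin x
image of cos 2x: -4cos 2x
image of sin 2x: -4sin 2x
each image's coordinates form column j of the matrix


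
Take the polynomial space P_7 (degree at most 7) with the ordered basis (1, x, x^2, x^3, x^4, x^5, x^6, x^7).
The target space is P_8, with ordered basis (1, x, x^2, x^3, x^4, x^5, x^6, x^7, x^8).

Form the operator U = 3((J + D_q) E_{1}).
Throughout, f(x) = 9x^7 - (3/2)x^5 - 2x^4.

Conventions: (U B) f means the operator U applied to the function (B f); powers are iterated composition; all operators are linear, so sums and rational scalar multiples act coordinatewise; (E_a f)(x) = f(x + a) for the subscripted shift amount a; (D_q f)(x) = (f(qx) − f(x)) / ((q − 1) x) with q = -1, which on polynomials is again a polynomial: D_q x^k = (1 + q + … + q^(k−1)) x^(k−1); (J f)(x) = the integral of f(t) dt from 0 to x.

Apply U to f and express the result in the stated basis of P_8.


the result is g(x) = (27/8)x^8 + 27x^7 + (483/4)x^6 + (1833/10)x^5 + (1563/2)x^4 + 162x^3 + (3789/4)x^2 + (33/2)x + 285/2

E_{1} f = 9x^7 + 63x^6 + (375/2)x^5 + (611/2)x^4 + 292x^3 + 162x^2 + (95/2)x + 11/2
J E_{1} f = (9/8)x^8 + 9x^7 + (125/4)x^6 + (611/10)x^5 + 73x^4 + 54x^3 + (95/4)x^2 + (11/2)x
D_q E_{1} f = 9x^6 + (375/2)x^4 + 292x^2 + 95/2
(J + D_q) E_{1} f = (9/8)x^8 + 9x^7 + (161/4)x^6 + (611/10)x^5 + (521/2)x^4 + 54x^3 + (1263/4)x^2 + (11/2)x + 95/2
(3((J + D_q) E_{1})) f = (27/8)x^8 + 27x^7 + (483/4)x^6 + (1833/10)x^5 + (1563/2)x^4 + 162x^3 + (3789/4)x^2 + (33/2)x + 285/2


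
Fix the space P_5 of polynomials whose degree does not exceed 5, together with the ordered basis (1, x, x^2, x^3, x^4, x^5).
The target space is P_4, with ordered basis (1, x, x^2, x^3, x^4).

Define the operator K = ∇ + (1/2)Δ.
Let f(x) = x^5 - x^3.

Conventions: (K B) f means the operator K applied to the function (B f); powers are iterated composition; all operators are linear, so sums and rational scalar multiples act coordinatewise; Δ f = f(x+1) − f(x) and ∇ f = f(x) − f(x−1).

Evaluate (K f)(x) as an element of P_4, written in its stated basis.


∇ f = 5x^4 - 10x^3 + 7x^2 - 2x
Δ f = 5x^4 + 10x^3 + 7x^2 + 2x
((1/2)Δ) f = (5/2)x^4 + 5x^3 + (7/2)x^2 + x
(∇ + (1/2)Δ) f = (15/2)x^4 - 5x^3 + (21/2)x^2 - x

g(x) = (15/2)x^4 - 5x^3 + (21/2)x^2 - x


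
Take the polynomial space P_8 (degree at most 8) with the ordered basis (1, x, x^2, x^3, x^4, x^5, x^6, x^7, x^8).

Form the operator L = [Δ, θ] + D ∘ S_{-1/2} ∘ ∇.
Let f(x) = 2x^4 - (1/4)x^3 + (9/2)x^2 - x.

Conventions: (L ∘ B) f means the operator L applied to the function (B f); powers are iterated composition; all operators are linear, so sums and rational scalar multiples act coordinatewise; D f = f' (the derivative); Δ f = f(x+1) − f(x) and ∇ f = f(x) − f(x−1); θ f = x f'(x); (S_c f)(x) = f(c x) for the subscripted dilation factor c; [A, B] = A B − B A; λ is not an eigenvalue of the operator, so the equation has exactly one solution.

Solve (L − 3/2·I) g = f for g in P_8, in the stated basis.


the image equals g(x) = -(4/3)x^4 - (61/18)x^3 - (172/9)x^2 - (2687/54)x - 9373/162

write g with unknown coordinates in the stated basis and equate coefficients in (L − 3/2·I) g = f
solving from the highest basis element down gives g = -(4/3)x^4 - (61/18)x^3 - (172/9)x^2 - (2687/54)x - 9373/162
check: L g = -(16/3)x^3 - (145/6)x^2 - (2723/36)x - 9373/108
so L g − 3/2·g = 2x^4 - (1/4)x^3 + (9/2)x^2 - x = f ✓


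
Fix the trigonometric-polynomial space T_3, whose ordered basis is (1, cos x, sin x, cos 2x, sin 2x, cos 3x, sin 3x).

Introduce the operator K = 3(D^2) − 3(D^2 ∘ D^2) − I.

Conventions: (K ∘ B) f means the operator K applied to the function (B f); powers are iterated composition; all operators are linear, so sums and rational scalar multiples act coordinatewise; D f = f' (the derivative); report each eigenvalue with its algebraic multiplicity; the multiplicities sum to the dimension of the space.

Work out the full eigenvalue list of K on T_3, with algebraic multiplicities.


λ = -271 (multiplicity 2), λ = -61 (multiplicity 2), λ = -7 (multiplicity 2), λ = -1 (multiplicity 1)

image of 1: -1
image of cos x: -7cos x
image of sin x: -7sin x
image of cos 2x: -61cos 2x
image of sin 2x: -61sin 2x
image of cos 3x: -271cos 3x
image of sin 3x: -271sin 3x
the matrix is diagonal; its diagonal is (-1, -7, -7, -61, -61, -271, -271)
for a triangular matrix the eigenvalues are the diagonal entries, with algebraic multiplicity their repetition count


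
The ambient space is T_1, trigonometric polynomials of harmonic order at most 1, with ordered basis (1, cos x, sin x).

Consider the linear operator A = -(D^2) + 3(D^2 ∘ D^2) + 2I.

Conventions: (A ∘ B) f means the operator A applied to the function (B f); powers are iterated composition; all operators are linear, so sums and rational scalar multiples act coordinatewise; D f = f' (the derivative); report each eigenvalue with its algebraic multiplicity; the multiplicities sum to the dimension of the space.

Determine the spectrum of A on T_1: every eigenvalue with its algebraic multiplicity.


image of 1: 2
image of cos x: 6cos x
image of sin x: 6sin x
the matrix is diagonal; its diagonal is (2, 6, 6)
for a triangular matrix the eigenvalues are the diagonal entries, with algebraic multiplicity their repetition count

λ = 2 (multiplicity 1), λ = 6 (multiplicity 2)


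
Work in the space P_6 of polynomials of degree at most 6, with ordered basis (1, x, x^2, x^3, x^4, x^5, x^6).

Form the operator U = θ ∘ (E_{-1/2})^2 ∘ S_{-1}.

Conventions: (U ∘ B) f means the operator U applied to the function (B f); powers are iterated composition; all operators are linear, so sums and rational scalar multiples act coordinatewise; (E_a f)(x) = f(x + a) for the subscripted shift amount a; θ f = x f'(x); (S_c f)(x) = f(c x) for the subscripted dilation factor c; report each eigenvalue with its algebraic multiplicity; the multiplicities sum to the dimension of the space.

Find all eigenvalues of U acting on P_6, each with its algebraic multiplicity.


image of 1: 0
image of x: -x
image of x^2: 2x^2 - 2x
image of x^3: -3x^3 + 6x^2 - 3x
image of x^4: 4x^4 - 12x^3 + 12x^2 - 4x
image of x^5: -5x^5 + 20x^4 - 30x^3 + 20x^2 - 5x
image of x^6: 6x^6 - 30x^5 + 60x^4 - 60x^3 + 30x^2 - 6x
the matrix is upper triangular; its diagonal is (0, -1, 2, -3, 4, -5, 6)
for a triangular matrix the eigenvalues are the diagonal entries, with algebraic multiplicity their repetition count

λ = -5 (multiplicity 1), λ = -3 (multiplicity 1), λ = -1 (multiplicity 1), λ = 0 (multiplicity 1), λ = 2 (multiplicity 1), λ = 4 (multiplicity 1), λ = 6 (multiplicity 1)


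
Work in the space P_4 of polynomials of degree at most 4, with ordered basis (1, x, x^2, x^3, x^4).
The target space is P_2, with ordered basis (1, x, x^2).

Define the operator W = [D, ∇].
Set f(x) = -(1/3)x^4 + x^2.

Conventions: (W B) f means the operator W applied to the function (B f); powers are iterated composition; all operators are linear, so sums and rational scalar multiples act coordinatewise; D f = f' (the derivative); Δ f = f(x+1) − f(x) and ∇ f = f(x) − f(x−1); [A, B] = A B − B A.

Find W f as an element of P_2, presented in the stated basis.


the image equals g(x) = 0

∇ f = -(4/3)x^3 + 2x^2 + (2/3)x - 2/3
D ∇ f = -4x^2 + 4x + 2/3
D f = -(4/3)x^3 + 2x
∇ D f = -4x^2 + 4x + 2/3
[D, ∇] f = 0


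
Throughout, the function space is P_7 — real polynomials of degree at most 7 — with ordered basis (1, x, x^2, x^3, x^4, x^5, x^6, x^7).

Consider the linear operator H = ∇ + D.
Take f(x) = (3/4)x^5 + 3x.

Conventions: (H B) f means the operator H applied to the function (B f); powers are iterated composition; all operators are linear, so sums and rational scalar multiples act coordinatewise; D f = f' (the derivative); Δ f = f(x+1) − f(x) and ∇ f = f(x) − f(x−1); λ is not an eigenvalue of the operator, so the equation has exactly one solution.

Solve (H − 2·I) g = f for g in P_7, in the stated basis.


the image equals g(x) = -(3/8)x^5 - (15/8)x^4 - (45/8)x^3 - (105/8)x^2 - (177/8)x - 141/8

write g with unknown coordinates in the stated basis and equate coefficients in (H − 2·I) g = f
solving from the highest basis element down gives g = -(3/8)x^5 - (15/8)x^4 - (45/8)x^3 - (105/8)x^2 - (177/8)x - 141/8
check: H g = -(15/4)x^4 - (45/4)x^3 - (105/4)x^2 - (165/4)x - 141/4
so H g − 2·g = (3/4)x^5 + 3x = f ✓


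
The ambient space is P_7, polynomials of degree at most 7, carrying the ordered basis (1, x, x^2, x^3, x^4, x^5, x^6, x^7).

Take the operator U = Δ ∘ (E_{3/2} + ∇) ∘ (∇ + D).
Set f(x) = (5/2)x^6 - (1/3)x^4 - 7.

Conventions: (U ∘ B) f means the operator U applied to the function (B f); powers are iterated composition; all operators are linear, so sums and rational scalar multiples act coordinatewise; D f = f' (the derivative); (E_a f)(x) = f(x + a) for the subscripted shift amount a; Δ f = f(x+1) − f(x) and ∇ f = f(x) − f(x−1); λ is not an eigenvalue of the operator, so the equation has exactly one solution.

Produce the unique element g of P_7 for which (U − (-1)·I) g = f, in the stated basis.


the image equals g(x) = (5/2)x^6 - (451/3)x^4 - 1650x^3 + 1133x^2 + (70513/2)x + 464629/8

write g with unknown coordinates in the stated basis and equate coefficients in (U − (-1)·I) g = f
solving from the highest basis element down gives g = (5/2)x^6 - (451/3)x^4 - 1650x^3 + 1133x^2 + (70513/2)x + 464629/8
check: U g = 150x^4 + 1650x^3 - 1133x^2 - (70513/2)x - 464685/8
so U g − (-1)·g = (5/2)x^6 - (1/3)x^4 - 7 = f ✓


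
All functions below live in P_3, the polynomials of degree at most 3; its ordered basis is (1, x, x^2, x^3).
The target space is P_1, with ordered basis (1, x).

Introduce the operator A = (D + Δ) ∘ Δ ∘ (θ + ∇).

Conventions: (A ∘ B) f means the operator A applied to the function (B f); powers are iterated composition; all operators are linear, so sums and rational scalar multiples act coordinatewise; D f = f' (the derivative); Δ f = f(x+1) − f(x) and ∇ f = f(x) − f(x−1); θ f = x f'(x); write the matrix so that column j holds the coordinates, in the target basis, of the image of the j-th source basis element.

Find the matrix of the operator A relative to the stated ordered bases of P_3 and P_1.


the matrix is [[0, 0, 8, 39]; [0, 0, 0, 36]] (rows listed top to bottom)

image of 1: 0
image of x: 0
image of x^2: 8
image of x^3: 36x + 39
each image's coordinates form column j of the matrix


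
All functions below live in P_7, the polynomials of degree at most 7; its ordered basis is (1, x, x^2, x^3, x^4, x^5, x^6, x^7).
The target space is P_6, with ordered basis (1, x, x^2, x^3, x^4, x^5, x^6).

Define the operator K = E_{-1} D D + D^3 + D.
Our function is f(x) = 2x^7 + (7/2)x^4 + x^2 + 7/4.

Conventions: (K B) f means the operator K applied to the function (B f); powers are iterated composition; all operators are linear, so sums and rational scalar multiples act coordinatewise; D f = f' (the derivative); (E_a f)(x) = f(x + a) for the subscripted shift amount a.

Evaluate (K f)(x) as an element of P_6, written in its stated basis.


D f = 14x^6 + 14x^3 + 2x
D D f = 84x^5 + 42x^2 + 2
E_{-1} D D f = 84x^5 - 420x^4 + 840x^3 - 798x^2 + 336x - 40
D f = 14x^6 + 14x^3 + 2x
D D f = 84x^5 + 42x^2 + 2
D D D f = 420x^4 + 84x
D f = 14x^6 + 14x^3 + 2x
(E_{-1} D D + D^3 + D) f = 14x^6 + 84x^5 + 854x^3 - 798x^2 + 422x - 40

the image equals g(x) = 14x^6 + 84x^5 + 854x^3 - 798x^2 + 422x - 40


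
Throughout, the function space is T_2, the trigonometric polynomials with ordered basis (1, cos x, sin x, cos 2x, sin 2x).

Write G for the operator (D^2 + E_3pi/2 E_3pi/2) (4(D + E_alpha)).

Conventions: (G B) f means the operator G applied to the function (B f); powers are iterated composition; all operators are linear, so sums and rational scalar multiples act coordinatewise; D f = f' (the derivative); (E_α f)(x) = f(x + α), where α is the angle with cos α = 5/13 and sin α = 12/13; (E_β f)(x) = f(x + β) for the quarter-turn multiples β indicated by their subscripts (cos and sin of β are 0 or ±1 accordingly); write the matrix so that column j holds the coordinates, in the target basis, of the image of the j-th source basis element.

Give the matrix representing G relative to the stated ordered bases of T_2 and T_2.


the matrix is [[4, 0, 0, 0, 0]; [0, -40/13, -200/13, 0, 0]; [0, 200/13, -40/13, 0, 0]; [0, 0, 0, 1428/169, -5496/169]; [0, 0, 0, 5496/169, 1428/169]] (rows listed top to bottom)

image of 1: 4
image of cos x: -(40/13)cos x + (200/13)sin x
image of sin x: -(200/13)cos x - (40/13)sin x
image of cos 2x: (1428/169)cos 2x + (5496/169)sin 2x
image of sin 2x: -(5496/169)cos 2x + (1428/169)sin 2x
each image's coordinates form column j of the matrix


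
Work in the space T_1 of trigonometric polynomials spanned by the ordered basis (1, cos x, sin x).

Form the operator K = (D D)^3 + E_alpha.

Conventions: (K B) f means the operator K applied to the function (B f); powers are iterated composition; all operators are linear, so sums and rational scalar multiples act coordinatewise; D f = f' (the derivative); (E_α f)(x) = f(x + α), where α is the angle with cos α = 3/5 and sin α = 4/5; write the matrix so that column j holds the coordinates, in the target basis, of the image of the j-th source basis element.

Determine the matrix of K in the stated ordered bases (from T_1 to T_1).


image of 1: 1
image of cos x: -(2/5)cos x - (4/5)sin x
image of sin x: (4/5)cos x - (2/5)sin x
each image's coordinates form column j of the matrix

the matrix is [[1, 0, 0]; [0, -2/5, 4/5]; [0, -4/5, -2/5]] (rows listed top to bottom)


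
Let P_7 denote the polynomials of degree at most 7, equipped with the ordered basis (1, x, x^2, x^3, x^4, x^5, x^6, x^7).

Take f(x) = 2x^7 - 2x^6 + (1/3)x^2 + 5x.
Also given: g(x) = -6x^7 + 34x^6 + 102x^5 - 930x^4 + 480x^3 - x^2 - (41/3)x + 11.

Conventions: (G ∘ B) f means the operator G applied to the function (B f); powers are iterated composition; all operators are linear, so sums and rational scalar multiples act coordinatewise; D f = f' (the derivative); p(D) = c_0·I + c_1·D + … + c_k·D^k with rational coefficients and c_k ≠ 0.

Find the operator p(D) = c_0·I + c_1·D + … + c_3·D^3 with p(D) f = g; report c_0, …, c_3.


D^0 f = 2x^7 - 2x^6 + (1/3)x^2 + 5x
D^1 f = 14x^6 - 12x^5 + (2/3)x + 5
D^2 f = 84x^5 - 60x^4 + 2/3
D^3 f = 420x^4 - 240x^3
matching coefficients of g against c_0 f + c_1 Df + … from the top degree down determines the c_i
solution: c_0 = -3, c_1 = 2, c_2 = 3/2, c_3 = -2

c_0 = -3, c_1 = 2, c_2 = 3/2, c_3 = -2


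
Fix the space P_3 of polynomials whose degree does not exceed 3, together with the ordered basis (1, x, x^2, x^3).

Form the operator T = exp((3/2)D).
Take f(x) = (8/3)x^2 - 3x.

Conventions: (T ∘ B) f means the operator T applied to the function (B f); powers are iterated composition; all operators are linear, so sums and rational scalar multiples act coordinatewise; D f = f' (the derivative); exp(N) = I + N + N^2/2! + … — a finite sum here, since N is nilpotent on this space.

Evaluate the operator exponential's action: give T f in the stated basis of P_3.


order-1 term: 8x - 9/2
order-2 term: 6
the series for exp((3/2)D) f terminates at order 2
exp((3/2)D) f = (8/3)x^2 + 5x + 3/2

g(x) = (8/3)x^2 + 5x + 3/2


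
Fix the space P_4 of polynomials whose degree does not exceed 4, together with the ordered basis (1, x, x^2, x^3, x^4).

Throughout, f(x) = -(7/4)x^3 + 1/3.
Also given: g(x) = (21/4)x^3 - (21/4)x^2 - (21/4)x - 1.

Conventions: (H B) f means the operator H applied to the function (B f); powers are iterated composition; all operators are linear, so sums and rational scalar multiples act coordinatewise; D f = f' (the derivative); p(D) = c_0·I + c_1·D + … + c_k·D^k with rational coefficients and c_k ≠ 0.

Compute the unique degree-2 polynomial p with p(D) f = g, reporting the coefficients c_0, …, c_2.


D^0 f = -(7/4)x^3 + 1/3
D^1 f = -(21/4)x^2
D^2 f = -(21/2)x
matching coefficients of g against c_0 f + c_1 Df + … from the top degree down determines the c_i
solution: c_0 = -3, c_1 = 1, c_2 = 1/2

p(D) = -3·I + D + (1/2)·D^2, i.e. c_0 = -3, c_1 = 1, c_2 = 1/2


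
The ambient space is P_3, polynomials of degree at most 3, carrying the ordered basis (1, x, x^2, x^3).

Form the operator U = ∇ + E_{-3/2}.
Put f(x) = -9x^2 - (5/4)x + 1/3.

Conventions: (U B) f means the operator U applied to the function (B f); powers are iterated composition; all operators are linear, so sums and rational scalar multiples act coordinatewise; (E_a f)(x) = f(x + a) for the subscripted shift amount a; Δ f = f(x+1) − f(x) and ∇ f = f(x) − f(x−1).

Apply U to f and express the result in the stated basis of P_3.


∇ f = -18x + 31/4
E_{-3/2} f = -9x^2 + (103/4)x - 433/24
(∇ + E_{-3/2}) f = -9x^2 + (31/4)x - 247/24

the result is g(x) = -9x^2 + (31/4)x - 247/24


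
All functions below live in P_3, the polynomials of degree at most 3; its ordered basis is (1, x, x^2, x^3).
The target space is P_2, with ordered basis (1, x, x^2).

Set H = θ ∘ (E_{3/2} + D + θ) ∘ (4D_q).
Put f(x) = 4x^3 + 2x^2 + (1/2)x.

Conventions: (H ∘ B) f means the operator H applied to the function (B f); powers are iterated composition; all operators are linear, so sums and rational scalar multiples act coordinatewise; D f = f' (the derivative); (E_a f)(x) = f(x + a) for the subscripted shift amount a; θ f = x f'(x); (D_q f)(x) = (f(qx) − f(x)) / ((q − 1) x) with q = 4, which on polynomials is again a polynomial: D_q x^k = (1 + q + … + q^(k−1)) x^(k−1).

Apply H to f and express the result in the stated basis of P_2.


the result is g(x) = 2016x^2 + 1760x

D_q f = 84x^2 + 10x + 1/2
(4D_q) f = 336x^2 + 40x + 2
E_{3/2} (4D_q) f = 336x^2 + 1048x + 818
D (4D_q) f = 672x + 40
θ (4D_q) f = 672x^2 + 40x
(E_{3/2} + D + θ) (4D_q) f = 1008x^2 + 1760x + 858
θ (E_{3/2} + D + θ) (4D_q) f = 2016x^2 + 1760x


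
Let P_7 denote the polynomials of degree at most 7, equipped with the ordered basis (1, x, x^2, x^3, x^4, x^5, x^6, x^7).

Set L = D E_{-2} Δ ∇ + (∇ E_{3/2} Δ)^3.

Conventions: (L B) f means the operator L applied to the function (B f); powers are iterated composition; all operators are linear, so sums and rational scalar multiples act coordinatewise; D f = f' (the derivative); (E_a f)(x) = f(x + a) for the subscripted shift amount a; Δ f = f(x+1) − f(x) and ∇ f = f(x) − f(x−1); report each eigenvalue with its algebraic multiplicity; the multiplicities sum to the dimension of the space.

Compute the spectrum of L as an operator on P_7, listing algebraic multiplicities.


λ = 0 (multiplicity 8)

image of 1: 0
image of x: 0
image of x^2: 0
image of x^3: 6
image of x^4: 24x - 48
image of x^5: 60x^2 - 240x + 250
image of x^6: 120x^3 - 720x^2 + 1500x - 360
image of x^7: 210x^4 - 1680x^3 + 5250x^2 - 2520x + 26894
the matrix is upper triangular; its diagonal is (0, 0, 0, 0, 0, 0, 0, 0)
for a triangular matrix the eigenvalues are the diagonal entries, with algebraic multiplicity their repetition count


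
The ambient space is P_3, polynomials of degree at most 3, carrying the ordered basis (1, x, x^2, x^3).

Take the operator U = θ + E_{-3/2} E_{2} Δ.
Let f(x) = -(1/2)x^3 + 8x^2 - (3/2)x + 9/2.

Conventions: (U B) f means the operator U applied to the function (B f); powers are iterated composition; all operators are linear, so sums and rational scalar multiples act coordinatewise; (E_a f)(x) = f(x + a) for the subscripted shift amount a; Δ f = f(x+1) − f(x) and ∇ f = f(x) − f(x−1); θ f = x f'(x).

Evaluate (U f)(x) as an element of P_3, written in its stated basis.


θ f = -(3/2)x^3 + 16x^2 - (3/2)x
Δ f = -(3/2)x^2 + (29/2)x + 6
E_{2} Δ f = -(3/2)x^2 + (17/2)x + 29
E_{-3/2} E_{2} Δ f = -(3/2)x^2 + 13x + 103/8
(θ + E_{-3/2} E_{2} Δ) f = -(3/2)x^3 + (29/2)x^2 + (23/2)x + 103/8

the result is g(x) = -(3/2)x^3 + (29/2)x^2 + (23/2)x + 103/8


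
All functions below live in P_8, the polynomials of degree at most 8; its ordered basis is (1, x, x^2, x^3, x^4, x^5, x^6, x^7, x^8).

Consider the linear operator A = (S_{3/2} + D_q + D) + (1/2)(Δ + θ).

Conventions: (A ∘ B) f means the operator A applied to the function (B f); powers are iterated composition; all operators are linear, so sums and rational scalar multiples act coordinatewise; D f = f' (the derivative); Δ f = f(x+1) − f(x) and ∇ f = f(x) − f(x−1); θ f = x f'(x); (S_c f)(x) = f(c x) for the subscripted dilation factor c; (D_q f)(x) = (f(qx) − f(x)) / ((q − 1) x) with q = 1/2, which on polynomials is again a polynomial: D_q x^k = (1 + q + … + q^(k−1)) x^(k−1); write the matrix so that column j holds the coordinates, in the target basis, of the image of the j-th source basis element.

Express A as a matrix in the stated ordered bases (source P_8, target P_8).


the matrix is [[1, 5/2, 1/2, 1/2, 1/2, 1/2, 1/2, 1/2, 1/2]; [0, 2, 9/2, 3/2, 2, 5/2, 3, 7/2, 4]; [0, 0, 13/4, 25/4, 3, 5, 15/2, 21/2, 14]; [0, 0, 0, 39/8, 63/8, 5, 10, 35/2, 28]; [0, 0, 0, 0, 113/16, 151/16, 15/2, 35/2, 35]; [0, 0, 0, 0, 0, 323/32, 351/32, 21/2, 28]; [0, 0, 0, 0, 0, 0, 921/64, 799/64, 14]; [0, 0, 0, 0, 0, 0, 0, 2635/128, 1791/128]; [0, 0, 0, 0, 0, 0, 0, 0, 7585/256]] (rows listed top to bottom)

image of 1: 1
image of x: 2x + 5/2
image of x^2: (13/4)x^2 + (9/2)x + 1/2
image of x^3: (39/8)x^3 + (25/4)x^2 + (3/2)x + 1/2
image of x^4: (113/16)x^4 + (63/8)x^3 + 3x^2 + 2x + 1/2
image of x^5: (323/32)x^5 + (151/16)x^4 + 5x^3 + 5x^2 + (5/2)x + 1/2
image of x^6: (921/64)x^6 + (351/32)x^5 + (15/2)x^4 + 10x^3 + (15/2)x^2 + 3x + 1/2
image of x^7: (2635/128)x^7 + (799/64)x^6 + (21/2)x^5 + (35/2)x^4 + (35/2)x^3 + (21/2)x^2 + (7/2)x + 1/2
image of x^8: (7585/256)x^8 + (1791/128)x^7 + 14x^6 + 28x^5 + 35x^4 + 28x^3 + 14x^2 + 4x + 1/2
each image's coordinates form column j of the matrix


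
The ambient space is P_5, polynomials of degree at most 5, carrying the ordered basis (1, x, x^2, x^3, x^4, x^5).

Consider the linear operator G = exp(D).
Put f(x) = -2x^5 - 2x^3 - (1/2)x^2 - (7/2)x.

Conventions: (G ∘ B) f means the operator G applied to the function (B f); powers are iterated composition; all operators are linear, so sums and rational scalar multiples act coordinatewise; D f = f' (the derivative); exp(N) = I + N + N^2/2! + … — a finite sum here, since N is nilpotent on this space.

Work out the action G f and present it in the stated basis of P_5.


order-1 term: -10x^4 - 6x^2 - x - 7/2
order-2 term: -20x^3 - 6x - 1/2
order-3 term: -20x^2 - 2
order-4 term: -10x
order-5 term: -2
the series for exp(D) f terminates at order 5
exp(D) f = -2x^5 - 10x^4 - 22x^3 - (53/2)x^2 - (41/2)x - 8

the image equals g(x) = -2x^5 - 10x^4 - 22x^3 - (53/2)x^2 - (41/2)x - 8


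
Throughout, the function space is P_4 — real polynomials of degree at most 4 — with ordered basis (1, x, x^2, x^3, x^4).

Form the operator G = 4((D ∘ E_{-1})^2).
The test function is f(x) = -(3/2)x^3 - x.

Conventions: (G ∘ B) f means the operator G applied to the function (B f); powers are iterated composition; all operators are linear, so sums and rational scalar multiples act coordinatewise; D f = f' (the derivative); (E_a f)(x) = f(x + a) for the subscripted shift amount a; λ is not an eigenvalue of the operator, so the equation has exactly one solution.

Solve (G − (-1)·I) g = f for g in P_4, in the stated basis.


write g with unknown coordinates in the stated basis and equate coefficients in (G − (-1)·I) g = f
solving from the highest basis element down gives g = -(3/2)x^3 + 35x - 72
check: G g = -36x + 72
so G g − (-1)·g = -(3/2)x^3 - x = f ✓

g(x) = -(3/2)x^3 + 35x - 72


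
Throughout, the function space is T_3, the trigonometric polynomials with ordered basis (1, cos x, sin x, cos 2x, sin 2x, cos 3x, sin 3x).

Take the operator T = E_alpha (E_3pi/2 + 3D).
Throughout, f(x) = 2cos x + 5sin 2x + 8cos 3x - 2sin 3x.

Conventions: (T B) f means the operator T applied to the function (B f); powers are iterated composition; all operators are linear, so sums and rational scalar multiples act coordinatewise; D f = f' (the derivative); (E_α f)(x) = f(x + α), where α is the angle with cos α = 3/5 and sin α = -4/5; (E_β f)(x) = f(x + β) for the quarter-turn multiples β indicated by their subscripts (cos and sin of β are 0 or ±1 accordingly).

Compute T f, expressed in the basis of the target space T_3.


g(x) = (16/5)cos x - (12/5)sin x - (18/5)cos 2x + (151/5)sin 2x + (1172/25)cos 3x + (1696/25)sin 3x

E_3pi/2 f = 2sin x - 5sin 2x - 2cos 3x - 8sin 3x
D f = -2sin x + 10cos 2x - 6cos 3x - 24sin 3x
(3D) f = -6sin x + 30cos 2x - 18cos 3x - 72sin 3x
(E_3pi/2 + 3D) f = -4sin x + 30cos 2x - 5sin 2x - 20cos 3x - 80sin 3x
E_alpha (E_3pi/2 + 3D) f = (16/5)cos x - (12/5)sin x - (18/5)cos 2x + (151/5)sin 2x + (1172/25)cos 3x + (1696/25)sin 3x


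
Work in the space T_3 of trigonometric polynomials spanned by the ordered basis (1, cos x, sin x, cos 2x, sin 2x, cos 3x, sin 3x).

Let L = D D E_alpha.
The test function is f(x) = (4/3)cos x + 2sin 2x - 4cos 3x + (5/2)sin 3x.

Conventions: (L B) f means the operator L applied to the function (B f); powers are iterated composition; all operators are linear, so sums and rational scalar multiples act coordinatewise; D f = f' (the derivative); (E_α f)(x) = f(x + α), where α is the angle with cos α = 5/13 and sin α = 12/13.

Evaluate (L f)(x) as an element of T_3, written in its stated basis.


E_alpha f = (20/39)cos x - (16/13)sin x + (240/169)cos 2x - (238/169)sin 2x + (6070/2197)cos 3x - (16799/4394)sin 3x
D E_alpha f = -(16/13)cos x - (20/39)sin x - (476/169)cos 2x - (480/169)sin 2x - (50397/4394)cos 3x - (18210/2197)sin 3x
D D E_alpha f = -(20/39)cos x + (16/13)sin x - (960/169)cos 2x + (952/169)sin 2x - (54630/2197)cos 3x + (151191/4394)sin 3x

g(x) = -(20/39)cos x + (16/13)sin x - (960/169)cos 2x + (952/169)sin 2x - (54630/2197)cos 3x + (151191/4394)sin 3x


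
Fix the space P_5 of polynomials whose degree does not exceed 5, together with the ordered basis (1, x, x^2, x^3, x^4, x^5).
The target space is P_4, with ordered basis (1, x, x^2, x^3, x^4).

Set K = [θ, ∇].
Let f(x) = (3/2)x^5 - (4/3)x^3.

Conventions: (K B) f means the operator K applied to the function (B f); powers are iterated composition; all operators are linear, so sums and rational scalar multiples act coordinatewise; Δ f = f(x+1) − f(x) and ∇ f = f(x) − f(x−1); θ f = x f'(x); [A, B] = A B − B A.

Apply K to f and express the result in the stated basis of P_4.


∇ f = (15/2)x^4 - 15x^3 + 11x^2 - (7/2)x + 1/6
θ ∇ f = 30x^4 - 45x^3 + 22x^2 - (7/2)x
θ f = (15/2)x^5 - 4x^3
∇ θ f = (75/2)x^4 - 75x^3 + 63x^2 - (51/2)x + 7/2
[θ, ∇] f = -(15/2)x^4 + 30x^3 - 41x^2 + 22x - 7/2

g(x) = -(15/2)x^4 + 30x^3 - 41x^2 + 22x - 7/2


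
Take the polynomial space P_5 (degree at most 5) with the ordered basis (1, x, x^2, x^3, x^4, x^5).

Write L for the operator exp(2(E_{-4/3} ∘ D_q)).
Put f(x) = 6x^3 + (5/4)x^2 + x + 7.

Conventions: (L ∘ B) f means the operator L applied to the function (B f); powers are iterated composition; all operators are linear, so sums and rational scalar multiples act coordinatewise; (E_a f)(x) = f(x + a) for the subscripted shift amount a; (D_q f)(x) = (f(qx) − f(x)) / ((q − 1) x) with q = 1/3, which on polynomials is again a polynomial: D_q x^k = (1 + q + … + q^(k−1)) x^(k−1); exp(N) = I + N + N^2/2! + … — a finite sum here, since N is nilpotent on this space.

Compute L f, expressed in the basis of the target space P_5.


g(x) = 6x^3 + (223/12)x^2 - (169/9)x - 619/27

order-1 term: (52/3)x^2 - (386/9)x + 766/27
order-2 term: (208/9)x - 1990/27
order-3 term: 416/27
the series for exp(2(E_{-4/3} ∘ D_q)) f terminates at order 3
exp(2(E_{-4/3} ∘ D_q)) f = 6x^3 + (223/12)x^2 - (169/9)x - 619/27


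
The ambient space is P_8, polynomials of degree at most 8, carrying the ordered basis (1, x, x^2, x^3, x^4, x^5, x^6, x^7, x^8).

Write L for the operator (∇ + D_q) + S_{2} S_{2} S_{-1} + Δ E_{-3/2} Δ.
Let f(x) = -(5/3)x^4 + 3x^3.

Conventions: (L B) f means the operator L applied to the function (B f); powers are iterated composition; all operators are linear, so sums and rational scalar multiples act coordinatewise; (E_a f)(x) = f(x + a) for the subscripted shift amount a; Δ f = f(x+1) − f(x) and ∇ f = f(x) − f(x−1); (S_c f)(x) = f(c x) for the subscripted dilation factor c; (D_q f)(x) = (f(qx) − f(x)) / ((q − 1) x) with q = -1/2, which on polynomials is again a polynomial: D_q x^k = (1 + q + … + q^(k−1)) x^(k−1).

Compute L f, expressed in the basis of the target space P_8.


∇ f = -(20/3)x^3 + 19x^2 - (47/3)x + 14/3
D_q f = -(25/24)x^3 + (9/4)x^2
(∇ + D_q) f = -(185/24)x^3 + (85/4)x^2 - (47/3)x + 14/3
S_{-1} f = -(5/3)x^4 - 3x^3
S_{2} S_{-1} f = -(80/3)x^4 - 24x^3
S_{2} S_{2} S_{-1} f = -(1280/3)x^4 - 192x^3
Δ f = -(20/3)x^3 - x^2 + (7/3)x + 4/3
E_{-3/2} Δ f = -(20/3)x^3 + 29x^2 - (119/3)x + 217/12
Δ E_{-3/2} Δ f = -20x^2 + 38x - 52/3
((∇ + D_q) + S_{2} S_{2} S_{-1} + Δ E_{-3/2} Δ) f = -(1280/3)x^4 - (4793/24)x^3 + (5/4)x^2 + (67/3)x - 38/3

the result is g(x) = -(1280/3)x^4 - (4793/24)x^3 + (5/4)x^2 + (67/3)x - 38/3


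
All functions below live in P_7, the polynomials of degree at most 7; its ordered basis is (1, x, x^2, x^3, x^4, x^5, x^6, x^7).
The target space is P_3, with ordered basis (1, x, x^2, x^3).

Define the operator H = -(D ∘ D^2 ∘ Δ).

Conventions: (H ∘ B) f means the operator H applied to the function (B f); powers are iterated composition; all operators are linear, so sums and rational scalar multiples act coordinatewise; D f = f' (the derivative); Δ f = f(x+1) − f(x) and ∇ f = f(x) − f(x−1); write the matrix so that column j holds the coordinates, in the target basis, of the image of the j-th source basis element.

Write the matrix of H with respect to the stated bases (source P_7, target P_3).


the matrix is [[0, 0, 0, 0, -24, -60, -120, -210]; [0, 0, 0, 0, 0, -120, -360, -840]; [0, 0, 0, 0, 0, 0, -360, -1260]; [0, 0, 0, 0, 0, 0, 0, -840]] (rows listed top to bottom)

image of 1: 0
image of x: 0
image of x^2: 0
image of x^3: 0
image of x^4: -24
image of x^5: -120x - 60
image of x^6: -360x^2 - 360x - 120
image of x^7: -840x^3 - 1260x^2 - 840x - 210
each image's coordinates form column j of the matrix
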